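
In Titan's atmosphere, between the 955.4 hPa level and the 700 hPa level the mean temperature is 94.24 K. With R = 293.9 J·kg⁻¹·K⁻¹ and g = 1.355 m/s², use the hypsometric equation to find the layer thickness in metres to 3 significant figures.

Δz ≈ 6360 m

Hypsometric equation: Δz = (R T̄/g) ln(P₁/P₂).
R T̄/g = 293.9 × 94.24 / 1.355 = 20441 m.
ln(955.4/700) = ln(1.3649) = 0.31108.
Δz = 20441 × 0.31108 = 6358.8 m.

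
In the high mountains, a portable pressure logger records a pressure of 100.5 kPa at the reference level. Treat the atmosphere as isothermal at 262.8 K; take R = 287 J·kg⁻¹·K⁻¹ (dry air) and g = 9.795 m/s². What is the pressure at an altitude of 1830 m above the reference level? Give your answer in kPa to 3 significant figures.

Scale height: H = RT/g = 287 × 262.8 / 9.795 = 7700.2 m.
Barometric formula: P = P₀ exp(−z/H).
z/H = 1830.0/7700.2 = 0.23766; exp(−0.23766) = 0.78847.
P = 100.5 × 0.78847 = 79.241 kPa.

P ≈ 79.2 kPa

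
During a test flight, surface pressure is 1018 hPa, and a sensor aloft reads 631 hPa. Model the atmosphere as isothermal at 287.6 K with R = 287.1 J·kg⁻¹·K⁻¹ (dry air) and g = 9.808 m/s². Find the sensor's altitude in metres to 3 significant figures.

z ≈ 4030 m

Scale height: H = RT/g = 287.1 × 287.6 / 9.808 = 8418.6 m.
Invert the barometric formula: z = H ln(P₀/P).
P₀/P = 1018/631 = 1.6133; ln(1.6133) = 0.47828.
z = 8418.6 × 0.47828 = 4026.4 m.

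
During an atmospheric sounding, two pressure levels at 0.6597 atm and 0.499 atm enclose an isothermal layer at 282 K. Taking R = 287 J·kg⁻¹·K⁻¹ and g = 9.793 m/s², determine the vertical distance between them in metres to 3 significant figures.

Δz ≈ 2310 m

Hypsometric equation: Δz = (R T̄/g) ln(P₁/P₂).
R T̄/g = 287 × 282 / 9.793 = 8264.5 m.
ln(0.6597/0.499) = ln(1.3220) = 0.27915.
Δz = 8264.5 × 0.27915 = 2307.0 m.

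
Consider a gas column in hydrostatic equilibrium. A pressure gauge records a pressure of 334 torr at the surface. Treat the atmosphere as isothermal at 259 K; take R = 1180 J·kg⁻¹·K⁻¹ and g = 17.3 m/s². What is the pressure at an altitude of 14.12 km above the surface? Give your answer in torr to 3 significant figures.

P ≈ 150 torr

Scale height: H = RT/g = 1180 × 259 / 17.3 = 17666 m.
Barometric formula: P = P₀ exp(−z/H).
z/H = 14120/17666 = 0.79928; exp(−0.79928) = 0.44965.
P = 334 × 0.44965 = 150.18 torr.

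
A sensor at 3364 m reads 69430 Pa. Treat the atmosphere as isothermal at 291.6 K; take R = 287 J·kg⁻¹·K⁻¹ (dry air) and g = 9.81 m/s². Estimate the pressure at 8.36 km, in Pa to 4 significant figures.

P ≈ 38660 Pa

Scale height: H = RT/g = 287 × 291.6 / 9.81 = 8531.0 m.
Between two levels, P₂ = P₁ exp(−Δz/H) with Δz = z₂ − z₁.
Δz = 8360.0 − 3364.0 = 4996.0 m; Δz/H = 4996.0/8531.0 = 0.58563.
P₂ = 69430 × exp(−0.58563) = 69430 × 0.55675 = 38655 Pa.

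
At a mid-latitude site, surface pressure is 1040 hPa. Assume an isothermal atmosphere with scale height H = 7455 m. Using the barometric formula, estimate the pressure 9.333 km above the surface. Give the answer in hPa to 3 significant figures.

P ≈ 297 hPa

Barometric formula: P = P₀ exp(−z/H).
z/H = 9333.0/7455.0 = 1.2519; exp(−1.2519) = 0.28596.
P = 1040 × 0.28596 = 297.40 hPa.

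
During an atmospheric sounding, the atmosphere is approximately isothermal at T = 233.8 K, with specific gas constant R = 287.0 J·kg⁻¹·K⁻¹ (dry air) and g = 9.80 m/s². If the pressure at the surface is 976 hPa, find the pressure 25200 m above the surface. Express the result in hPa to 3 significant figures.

Scale height: H = RT/g = 287.0 × 233.8 / 9.80 = 6847.0 m.
Barometric formula: P = P₀ exp(−z/H).
z/H = 25200/6847.0 = 3.6804; exp(−3.6804) = 0.025213.
P = 976 × 0.025213 = 24.608 hPa.

P ≈ 24.6 hPa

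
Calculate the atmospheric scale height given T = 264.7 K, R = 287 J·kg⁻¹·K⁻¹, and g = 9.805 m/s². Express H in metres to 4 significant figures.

The scale height of an isothermal atmosphere is H = RT/g.
H = 287 × 264.7 / 9.805 = 75969/9.805 = 7748.0 m.

H ≈ 7748 m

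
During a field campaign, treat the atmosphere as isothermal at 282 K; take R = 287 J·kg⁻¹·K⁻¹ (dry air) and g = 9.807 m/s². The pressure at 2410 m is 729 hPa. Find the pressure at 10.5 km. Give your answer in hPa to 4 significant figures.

P ≈ 273.5 hPa

Scale height: H = RT/g = 287 × 282 / 9.807 = 8252.7 m.
Between two levels, P₂ = P₁ exp(−Δz/H) with Δz = z₂ − z₁.
Δz = 10500 − 2410.0 = 8090.0 m; Δz/H = 8090.0/8252.7 = 0.98029.
P₂ = 729 × exp(−0.98029) = 729 × 0.37520 = 273.52 hPa.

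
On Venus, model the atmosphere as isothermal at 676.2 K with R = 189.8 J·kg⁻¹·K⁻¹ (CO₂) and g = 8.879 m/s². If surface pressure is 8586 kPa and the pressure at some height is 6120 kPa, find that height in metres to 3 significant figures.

z ≈ 4890 m

Scale height: H = RT/g = 189.8 × 676.2 / 8.879 = 14455 m.
Invert the barometric formula: z = H ln(P₀/P).
P₀/P = 8586/6120 = 1.4029; ln(1.4029) = 0.33854.
z = 14455 × 0.33854 = 4893.6 m.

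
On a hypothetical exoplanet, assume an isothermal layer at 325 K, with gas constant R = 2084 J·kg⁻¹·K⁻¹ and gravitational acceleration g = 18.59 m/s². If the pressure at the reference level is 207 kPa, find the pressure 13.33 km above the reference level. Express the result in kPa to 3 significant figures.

Scale height: H = RT/g = 2084 × 325 / 18.59 = 36434 m.
Barometric formula: P = P₀ exp(−z/H).
z/H = 13330/36434 = 0.36587; exp(−0.36587) = 0.69359.
P = 207 × 0.69359 = 143.57 kPa.

P ≈ 144 kPa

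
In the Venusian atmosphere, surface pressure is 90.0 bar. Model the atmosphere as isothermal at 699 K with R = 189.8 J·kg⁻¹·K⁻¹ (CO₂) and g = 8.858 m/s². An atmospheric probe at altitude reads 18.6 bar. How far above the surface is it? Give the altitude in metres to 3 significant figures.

Scale height: H = RT/g = 189.8 × 699 / 8.858 = 14977 m.
Invert the barometric formula: z = H ln(P₀/P).
P₀/P = 90.0/18.6 = 4.8387; ln(4.8387) = 1.5766.
z = 14977 × 1.5766 = 23613 m.

z ≈ 23600 m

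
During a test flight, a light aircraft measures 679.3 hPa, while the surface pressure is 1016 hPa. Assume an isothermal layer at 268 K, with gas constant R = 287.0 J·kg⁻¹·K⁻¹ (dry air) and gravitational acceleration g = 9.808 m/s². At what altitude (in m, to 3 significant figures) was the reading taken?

z ≈ 3160 m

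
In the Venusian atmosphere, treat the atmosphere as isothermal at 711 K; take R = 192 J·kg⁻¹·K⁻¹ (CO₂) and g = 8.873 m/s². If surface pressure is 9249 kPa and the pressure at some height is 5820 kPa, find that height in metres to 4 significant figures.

z ≈ 7127 m

Scale height: H = RT/g = 192 × 711 / 8.873 = 15385 m.
Invert the barometric formula: z = H ln(P₀/P).
P₀/P = 9249/5820 = 1.5892; ln(1.5892) = 0.46323.
z = 15385 × 0.46323 = 7126.8 m.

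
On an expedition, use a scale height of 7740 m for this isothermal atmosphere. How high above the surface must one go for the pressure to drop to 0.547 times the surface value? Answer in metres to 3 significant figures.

Set P/P₀ = exp(−z/H) = 0.547, so z = −H ln(0.547).
−ln(0.547) = 0.60331; z = 7740.0 × 0.60331 = 4669.6 m.

z ≈ 4670 m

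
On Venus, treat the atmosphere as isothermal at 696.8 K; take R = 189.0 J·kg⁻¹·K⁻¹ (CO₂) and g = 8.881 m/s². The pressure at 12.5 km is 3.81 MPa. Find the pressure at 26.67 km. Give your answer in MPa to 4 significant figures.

P ≈ 1.465 MPa

Scale height: H = RT/g = 189.0 × 696.8 / 8.881 = 14829 m.
Between two levels, P₂ = P₁ exp(−Δz/H) with Δz = z₂ − z₁.
Δz = 26670 − 12500 = 14170 m; Δz/H = 14170/14829 = 0.95556.
P₂ = 3.81 × exp(−0.95556) = 3.81 × 0.38460 = 1.4653 MPa.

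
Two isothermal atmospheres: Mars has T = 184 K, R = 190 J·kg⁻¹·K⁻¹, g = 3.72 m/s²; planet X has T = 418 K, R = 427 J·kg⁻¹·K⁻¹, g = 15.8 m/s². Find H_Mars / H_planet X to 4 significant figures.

H = RT/g for each body.
H_Mars = 190 × 184 / 3.72 = 9397.8 m.
H_planet X = 427 × 418 / 15.8 = 11297 m.
H_Mars/H_planet X = 9397.8/11297 = 0.83188.

H_Mars/H_planet X ≈ 0.8319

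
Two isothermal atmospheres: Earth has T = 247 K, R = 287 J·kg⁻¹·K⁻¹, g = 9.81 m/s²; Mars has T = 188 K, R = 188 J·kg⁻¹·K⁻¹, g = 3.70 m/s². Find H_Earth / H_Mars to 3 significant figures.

H_Earth/H_Mars ≈ 0.756

H = RT/g for each body.
H_Earth = 287 × 247 / 9.81 = 7226.2 m.
H_Mars = 188 × 188 / 3.70 = 9552.4 m.
H_Earth/H_Mars = 7226.2/9552.4 = 0.75648.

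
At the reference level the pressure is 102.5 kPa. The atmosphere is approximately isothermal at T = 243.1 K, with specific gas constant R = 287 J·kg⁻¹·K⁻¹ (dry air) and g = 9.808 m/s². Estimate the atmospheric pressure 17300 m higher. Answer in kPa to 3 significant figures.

P ≈ 9.01 kPa

Scale height: H = RT/g = 287 × 243.1 / 9.808 = 7113.6 m.
Barometric formula: P = P₀ exp(−z/H).
z/H = 17300/7113.6 = 2.4320; exp(−2.4320) = 0.087861.
P = 102.5 × 0.087861 = 9.0058 kPa.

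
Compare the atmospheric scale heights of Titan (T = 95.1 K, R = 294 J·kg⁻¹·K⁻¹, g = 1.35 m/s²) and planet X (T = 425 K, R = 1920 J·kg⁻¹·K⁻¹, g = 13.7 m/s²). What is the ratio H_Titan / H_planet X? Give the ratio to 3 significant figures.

H_Titan/H_planet X ≈ 0.348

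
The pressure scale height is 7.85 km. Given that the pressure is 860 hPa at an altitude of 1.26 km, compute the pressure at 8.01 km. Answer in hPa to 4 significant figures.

P ≈ 364.0 hPa

Between two levels, P₂ = P₁ exp(−Δz/H) with Δz = z₂ − z₁.
Δz = 8010.0 − 1260.0 = 6750.0 m; Δz/H = 6750.0/7850.0 = 0.85987.
P₂ = 860 × exp(−0.85987) = 860 × 0.42322 = 363.97 hPa.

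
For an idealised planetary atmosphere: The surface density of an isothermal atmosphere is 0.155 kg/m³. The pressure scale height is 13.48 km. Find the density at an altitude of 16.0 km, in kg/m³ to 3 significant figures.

ρ ≈ 0.0473 kg/m³

In an isothermal atmosphere, density decays like pressure: ρ = ρ₀ exp(−z/H).
z/H = 16000/13480 = 1.1869; exp(−1.1869) = 0.30517.
ρ = 0.155 × 0.30517 = 0.047301 kg/m³.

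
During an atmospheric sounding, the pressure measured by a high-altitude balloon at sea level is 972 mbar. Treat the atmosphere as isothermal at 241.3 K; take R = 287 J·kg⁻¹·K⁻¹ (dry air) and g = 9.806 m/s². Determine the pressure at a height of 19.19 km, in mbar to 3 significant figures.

Scale height: H = RT/g = 287 × 241.3 / 9.806 = 7062.3 m.
Barometric formula: P = P₀ exp(−z/H).
z/H = 19190/7062.3 = 2.7172; exp(−2.7172) = 0.066059.
P = 972 × 0.066059 = 64.209 mbar.

P ≈ 64.2 mbar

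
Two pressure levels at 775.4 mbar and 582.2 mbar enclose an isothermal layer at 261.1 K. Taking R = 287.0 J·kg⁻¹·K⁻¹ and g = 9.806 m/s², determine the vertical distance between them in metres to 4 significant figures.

Δz ≈ 2190 m

Hypsometric equation: Δz = (R T̄/g) ln(P₁/P₂).
R T̄/g = 287.0 × 261.1 / 9.806 = 7641.8 m.
ln(775.4/582.2) = ln(1.3318) = 0.28653.
Δz = 7641.8 × 0.28653 = 2189.6 m.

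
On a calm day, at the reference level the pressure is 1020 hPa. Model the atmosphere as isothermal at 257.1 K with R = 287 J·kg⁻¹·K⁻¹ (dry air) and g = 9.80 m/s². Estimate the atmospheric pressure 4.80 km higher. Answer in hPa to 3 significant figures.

P ≈ 539 hPa

Scale height: H = RT/g = 287 × 257.1 / 9.80 = 7529.4 m.
Barometric formula: P = P₀ exp(−z/H).
z/H = 4800.0/7529.4 = 0.63750; exp(−0.63750) = 0.52861.
P = 1020 × 0.52861 = 539.18 hPa.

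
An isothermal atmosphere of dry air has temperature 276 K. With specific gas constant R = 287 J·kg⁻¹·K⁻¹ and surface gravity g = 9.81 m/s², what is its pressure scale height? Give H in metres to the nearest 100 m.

H ≈ 8100 m

The scale height of an isothermal atmosphere is H = RT/g.
H = 287 × 276 / 9.81 = 79212/9.81 = 8074.6 m.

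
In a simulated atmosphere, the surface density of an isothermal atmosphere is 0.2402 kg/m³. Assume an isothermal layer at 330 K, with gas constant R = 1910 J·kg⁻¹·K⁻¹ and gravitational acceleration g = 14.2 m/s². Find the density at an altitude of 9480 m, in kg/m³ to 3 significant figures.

Scale height: H = RT/g = 1910 × 330 / 14.2 = 44387 m.
In an isothermal atmosphere, density decays like pressure: ρ = ρ₀ exp(−z/H).
z/H = 9480.0/44387 = 0.21358; exp(−0.21358) = 0.80769.
ρ = 0.2402 × 0.80769 = 0.19401 kg/m³.

ρ ≈ 0.194 kg/m³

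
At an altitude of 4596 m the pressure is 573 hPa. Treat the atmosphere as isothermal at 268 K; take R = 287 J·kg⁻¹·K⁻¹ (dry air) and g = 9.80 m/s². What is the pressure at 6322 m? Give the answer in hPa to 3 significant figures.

P ≈ 460 hPa

Scale height: H = RT/g = 287 × 268 / 9.80 = 7848.6 m.
Between two levels, P₂ = P₁ exp(−Δz/H) with Δz = z₂ − z₁.
Δz = 6322.0 − 4596.0 = 1726.0 m; Δz/H = 1726.0/7848.6 = 0.21991.
P₂ = 573 × exp(−0.21991) = 573 × 0.80259 = 459.88 hPa.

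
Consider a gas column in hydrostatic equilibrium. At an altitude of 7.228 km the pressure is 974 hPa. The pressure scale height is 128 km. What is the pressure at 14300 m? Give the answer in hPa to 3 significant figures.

P ≈ 922 hPa

Between two levels, P₂ = P₁ exp(−Δz/H) with Δz = z₂ − z₁.
Δz = 14300 − 7228.0 = 7072.0 m; Δz/H = 7072.0/128000 = 0.055250.
P₂ = 974 × exp(−0.055250) = 974 × 0.94625 = 921.65 hPa.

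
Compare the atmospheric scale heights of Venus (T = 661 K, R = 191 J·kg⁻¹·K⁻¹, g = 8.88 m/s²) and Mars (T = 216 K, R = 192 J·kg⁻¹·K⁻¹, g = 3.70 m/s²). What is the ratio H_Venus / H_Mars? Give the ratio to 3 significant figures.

H_Venus/H_Mars ≈ 1.27

H = RT/g for each body.
H_Venus = 191 × 661 / 8.88 = 14217 m.
H_Mars = 192 × 216 / 3.70 = 11209 m.
H_Venus/H_Mars = 14217/11209 = 1.2684.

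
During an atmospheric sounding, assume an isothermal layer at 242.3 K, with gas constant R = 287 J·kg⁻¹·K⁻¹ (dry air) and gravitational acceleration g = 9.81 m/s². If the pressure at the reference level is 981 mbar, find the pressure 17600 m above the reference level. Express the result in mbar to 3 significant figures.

P ≈ 81.9 mbar

Scale height: H = RT/g = 287 × 242.3 / 9.81 = 7088.7 m.
Barometric formula: P = P₀ exp(−z/H).
z/H = 17600/7088.7 = 2.4828; exp(−2.4828) = 0.083509.
P = 981 × 0.083509 = 81.922 mbar.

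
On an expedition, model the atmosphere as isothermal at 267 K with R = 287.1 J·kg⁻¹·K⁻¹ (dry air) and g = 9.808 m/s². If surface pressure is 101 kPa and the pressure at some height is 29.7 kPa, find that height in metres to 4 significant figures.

Scale height: H = RT/g = 287.1 × 267 / 9.808 = 7815.6 m.
Invert the barometric formula: z = H ln(P₀/P).
P₀/P = 101/29.7 = 3.4007; ln(3.4007) = 1.2240.
z = 7815.6 × 1.2240 = 9566.3 m.

z ≈ 9566 m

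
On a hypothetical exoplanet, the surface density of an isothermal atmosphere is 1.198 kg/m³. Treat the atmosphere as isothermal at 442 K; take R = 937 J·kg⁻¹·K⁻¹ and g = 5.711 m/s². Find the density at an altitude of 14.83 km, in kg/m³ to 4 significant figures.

ρ ≈ 0.9764 kg/m³

Scale height: H = RT/g = 937 × 442 / 5.711 = 72519 m.
In an isothermal atmosphere, density decays like pressure: ρ = ρ₀ exp(−z/H).
z/H = 14830/72519 = 0.20450; exp(−0.20450) = 0.81505.
ρ = 1.198 × 0.81505 = 0.97643 kg/m³.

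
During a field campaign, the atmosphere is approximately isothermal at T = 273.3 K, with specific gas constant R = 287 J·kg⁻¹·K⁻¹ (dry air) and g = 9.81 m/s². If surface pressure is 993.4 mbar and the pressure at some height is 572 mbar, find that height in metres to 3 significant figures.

z ≈ 4410 m

Scale height: H = RT/g = 287 × 273.3 / 9.81 = 7995.6 m.
Invert the barometric formula: z = H ln(P₀/P).
P₀/P = 993.4/572 = 1.7367; ln(1.7367) = 0.55199.
z = 7995.6 × 0.55199 = 4413.5 m.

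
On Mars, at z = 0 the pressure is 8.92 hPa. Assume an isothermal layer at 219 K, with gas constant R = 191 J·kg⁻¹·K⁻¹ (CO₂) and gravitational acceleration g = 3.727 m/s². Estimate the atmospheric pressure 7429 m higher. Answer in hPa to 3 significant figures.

Scale height: H = RT/g = 191 × 219 / 3.727 = 11223 m.
Barometric formula: P = P₀ exp(−z/H).
z/H = 7429.0/11223 = 0.66194; exp(−0.66194) = 0.51585.
P = 8.92 × 0.51585 = 4.6014 hPa.

P ≈ 4.60 hPa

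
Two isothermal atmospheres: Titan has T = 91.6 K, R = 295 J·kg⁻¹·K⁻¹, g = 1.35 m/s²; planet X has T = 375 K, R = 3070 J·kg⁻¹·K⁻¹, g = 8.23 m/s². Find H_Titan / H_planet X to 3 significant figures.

H = RT/g for each body.
H_Titan = 295 × 91.6 / 1.35 = 20016 m.
H_planet X = 3070 × 375 / 8.23 = 139880 m.
H_Titan/H_planet X = 20016/139880 = 0.14309.

H_Titan/H_planet X ≈ 0.143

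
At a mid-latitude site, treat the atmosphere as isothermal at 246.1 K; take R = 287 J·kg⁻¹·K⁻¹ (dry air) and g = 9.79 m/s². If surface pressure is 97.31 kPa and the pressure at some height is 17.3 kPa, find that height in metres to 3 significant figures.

z ≈ 12500 m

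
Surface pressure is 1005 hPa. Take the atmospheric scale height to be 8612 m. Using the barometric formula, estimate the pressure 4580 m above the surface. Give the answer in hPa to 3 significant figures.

Barometric formula: P = P₀ exp(−z/H).
z/H = 4580.0/8612.0 = 0.53182; exp(−0.53182) = 0.58753.
P = 1005 × 0.58753 = 590.47 hPa.

P ≈ 590 hPa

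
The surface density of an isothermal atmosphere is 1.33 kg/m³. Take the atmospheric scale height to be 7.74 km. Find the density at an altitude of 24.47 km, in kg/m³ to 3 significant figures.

In an isothermal atmosphere, density decays like pressure: ρ = ρ₀ exp(−z/H).
z/H = 24470/7740.0 = 3.1615; exp(−3.1615) = 0.042362.
ρ = 1.33 × 0.042362 = 0.056341 kg/m³.

ρ ≈ 0.0563 kg/m³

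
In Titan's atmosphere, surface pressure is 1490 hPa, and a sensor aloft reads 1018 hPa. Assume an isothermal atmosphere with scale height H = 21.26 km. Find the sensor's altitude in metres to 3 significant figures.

z ≈ 8100 m

Invert the barometric formula: z = H ln(P₀/P).
P₀/P = 1490/1018 = 1.4637; ln(1.4637) = 0.38097.
z = 21260 × 0.38097 = 8099.4 m.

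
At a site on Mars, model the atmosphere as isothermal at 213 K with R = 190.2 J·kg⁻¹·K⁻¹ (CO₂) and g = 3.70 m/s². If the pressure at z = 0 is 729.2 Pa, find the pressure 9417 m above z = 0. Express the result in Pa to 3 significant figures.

Scale height: H = RT/g = 190.2 × 213 / 3.70 = 10949 m.
Barometric formula: P = P₀ exp(−z/H).
z/H = 9417.0/10949 = 0.86008; exp(−0.86008) = 0.42313.
P = 729.2 × 0.42313 = 308.55 Pa.

P ≈ 309 Pa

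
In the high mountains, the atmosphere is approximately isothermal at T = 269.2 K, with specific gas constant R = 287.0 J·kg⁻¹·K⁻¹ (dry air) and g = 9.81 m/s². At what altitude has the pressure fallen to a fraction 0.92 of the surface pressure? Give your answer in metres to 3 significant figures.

z ≈ 657 m

Scale height: H = RT/g = 287.0 × 269.2 / 9.81 = 7875.7 m.
Set P/P₀ = exp(−z/H) = 0.92, so z = −H ln(0.92).
−ln(0.92) = 0.083382; z = 7875.7 × 0.083382 = 656.69 m.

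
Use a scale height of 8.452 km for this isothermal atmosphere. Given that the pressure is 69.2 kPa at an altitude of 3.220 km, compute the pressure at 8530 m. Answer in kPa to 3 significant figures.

P ≈ 36.9 kPa

Between two levels, P₂ = P₁ exp(−Δz/H) with Δz = z₂ − z₁.
Δz = 8530.0 − 3220.0 = 5310.0 m; Δz/H = 5310.0/8452.0 = 0.62825.
P₂ = 69.2 × exp(−0.62825) = 69.2 × 0.53352 = 36.920 kPa.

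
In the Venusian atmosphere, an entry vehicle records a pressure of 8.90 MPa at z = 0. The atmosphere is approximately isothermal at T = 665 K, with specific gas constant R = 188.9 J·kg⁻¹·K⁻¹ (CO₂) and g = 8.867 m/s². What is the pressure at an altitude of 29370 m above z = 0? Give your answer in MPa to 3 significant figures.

P ≈ 1.12 MPa

Scale height: H = RT/g = 188.9 × 665 / 8.867 = 14167 m.
Barometric formula: P = P₀ exp(−z/H).
z/H = 29370/14167 = 2.0731; exp(−2.0731) = 0.12580.
P = 8.90 × 0.12580 = 1.1196 MPa.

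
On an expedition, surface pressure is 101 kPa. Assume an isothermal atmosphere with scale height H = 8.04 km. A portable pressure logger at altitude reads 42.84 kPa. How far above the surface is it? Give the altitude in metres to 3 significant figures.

z ≈ 6900 m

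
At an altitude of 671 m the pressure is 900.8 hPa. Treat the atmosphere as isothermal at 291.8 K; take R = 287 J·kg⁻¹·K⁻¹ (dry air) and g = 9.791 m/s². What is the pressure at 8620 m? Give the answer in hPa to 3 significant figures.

P ≈ 356 hPa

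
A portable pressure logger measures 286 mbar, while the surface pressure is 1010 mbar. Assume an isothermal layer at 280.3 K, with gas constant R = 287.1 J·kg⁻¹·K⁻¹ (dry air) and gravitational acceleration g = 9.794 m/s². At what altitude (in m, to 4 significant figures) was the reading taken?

z ≈ 10370 m

Scale height: H = RT/g = 287.1 × 280.3 / 9.794 = 8216.7 m.
Invert the barometric formula: z = H ln(P₀/P).
P₀/P = 1010/286 = 3.5315; ln(3.5315) = 1.2617.
z = 8216.7 × 1.2617 = 10367 m.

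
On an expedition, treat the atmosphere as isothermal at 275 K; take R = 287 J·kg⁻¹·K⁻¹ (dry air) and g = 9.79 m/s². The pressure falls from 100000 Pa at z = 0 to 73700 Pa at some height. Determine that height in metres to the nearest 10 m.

z ≈ 2460 m

Scale height: H = RT/g = 287 × 275 / 9.79 = 8061.8 m.
Invert the barometric formula: z = H ln(P₀/P).
P₀/P = 100000/73700 = 1.3569; ln(1.3569) = 0.30520.
z = 8061.8 × 0.30520 = 2460.5 m.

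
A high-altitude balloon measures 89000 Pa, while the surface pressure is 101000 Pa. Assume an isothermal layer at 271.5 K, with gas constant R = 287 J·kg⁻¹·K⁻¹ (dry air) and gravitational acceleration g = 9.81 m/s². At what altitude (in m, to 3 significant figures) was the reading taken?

z ≈ 1000 m

Scale height: H = RT/g = 287 × 271.5 / 9.81 = 7943.0 m.
Invert the barometric formula: z = H ln(P₀/P).
P₀/P = 101000/89000 = 1.1348; ln(1.1348) = 0.12646.
z = 7943.0 × 0.12646 = 1004.5 m.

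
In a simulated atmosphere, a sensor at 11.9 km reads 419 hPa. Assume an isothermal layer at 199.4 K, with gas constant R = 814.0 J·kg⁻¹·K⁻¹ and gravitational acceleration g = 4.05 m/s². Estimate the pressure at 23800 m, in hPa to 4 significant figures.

P ≈ 311.4 hPa

Scale height: H = RT/g = 814.0 × 199.4 / 4.05 = 40077 m.
Between two levels, P₂ = P₁ exp(−Δz/H) with Δz = z₂ − z₁.
Δz = 23800 − 11900 = 11900 m; Δz/H = 11900/40077 = 0.29693.
P₂ = 419 × exp(−0.29693) = 419 × 0.74310 = 311.36 hPa.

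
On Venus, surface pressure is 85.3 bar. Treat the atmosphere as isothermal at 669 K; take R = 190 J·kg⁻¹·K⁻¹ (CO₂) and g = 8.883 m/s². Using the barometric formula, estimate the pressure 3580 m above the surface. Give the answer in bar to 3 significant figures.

Scale height: H = RT/g = 190 × 669 / 8.883 = 14309 m.
Barometric formula: P = P₀ exp(−z/H).
z/H = 3580.0/14309 = 0.25019; exp(−0.25019) = 0.77865.
P = 85.3 × 0.77865 = 66.419 bar.

P ≈ 66.4 bar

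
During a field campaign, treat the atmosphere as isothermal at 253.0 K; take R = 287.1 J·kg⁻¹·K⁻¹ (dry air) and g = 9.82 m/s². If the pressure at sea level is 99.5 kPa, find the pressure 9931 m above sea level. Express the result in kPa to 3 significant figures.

Scale height: H = RT/g = 287.1 × 253.0 / 9.82 = 7396.8 m.
Barometric formula: P = P₀ exp(−z/H).
z/H = 9931.0/7396.8 = 1.3426; exp(−1.3426) = 0.26117.
P = 99.5 × 0.26117 = 25.986 kPa.

P ≈ 26.0 kPa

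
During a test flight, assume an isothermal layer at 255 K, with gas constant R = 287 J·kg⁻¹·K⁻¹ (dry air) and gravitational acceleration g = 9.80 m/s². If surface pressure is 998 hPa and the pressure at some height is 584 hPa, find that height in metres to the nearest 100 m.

z ≈ 4000 m

Scale height: H = RT/g = 287 × 255 / 9.80 = 7467.9 m.
Invert the barometric formula: z = H ln(P₀/P).
P₀/P = 998/584 = 1.7089; ln(1.7089) = 0.53585.
z = 7467.9 × 0.53585 = 4001.7 m.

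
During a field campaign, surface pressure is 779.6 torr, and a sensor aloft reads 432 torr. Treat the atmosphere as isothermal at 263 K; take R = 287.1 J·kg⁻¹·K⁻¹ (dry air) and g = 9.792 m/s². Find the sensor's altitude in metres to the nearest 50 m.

Scale height: H = RT/g = 287.1 × 263 / 9.792 = 7711.1 m.
Invert the barometric formula: z = H ln(P₀/P).
P₀/P = 779.6/432 = 1.8046; ln(1.8046) = 0.59034.
z = 7711.1 × 0.59034 = 4552.2 m.

z ≈ 4550 m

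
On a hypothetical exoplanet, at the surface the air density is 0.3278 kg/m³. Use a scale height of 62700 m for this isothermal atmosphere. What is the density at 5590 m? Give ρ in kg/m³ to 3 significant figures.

In an isothermal atmosphere, density decays like pressure: ρ = ρ₀ exp(−z/H).
z/H = 5590.0/62700 = 0.089155; exp(−0.089155) = 0.91470.
ρ = 0.3278 × 0.91470 = 0.29984 kg/m³.

ρ ≈ 0.300 kg/m³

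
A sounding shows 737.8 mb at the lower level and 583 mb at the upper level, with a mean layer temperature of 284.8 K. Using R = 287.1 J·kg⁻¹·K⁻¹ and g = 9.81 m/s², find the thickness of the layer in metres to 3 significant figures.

Δz ≈ 1960 m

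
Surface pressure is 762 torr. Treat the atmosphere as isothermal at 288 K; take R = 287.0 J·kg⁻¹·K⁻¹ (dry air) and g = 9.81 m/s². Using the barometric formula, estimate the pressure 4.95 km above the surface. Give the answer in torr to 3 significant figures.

Scale height: H = RT/g = 287.0 × 288 / 9.81 = 8425.7 m.
Barometric formula: P = P₀ exp(−z/H).
z/H = 4950.0/8425.7 = 0.58749; exp(−0.58749) = 0.55572.
P = 762 × 0.55572 = 423.46 torr.

P ≈ 423 torr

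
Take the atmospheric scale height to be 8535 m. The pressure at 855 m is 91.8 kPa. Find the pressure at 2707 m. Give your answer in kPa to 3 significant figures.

P ≈ 73.9 kPa

Between two levels, P₂ = P₁ exp(−Δz/H) with Δz = z₂ − z₁.
Δz = 2707.0 − 855.00 = 1852.0 m; Δz/H = 1852.0/8535.0 = 0.21699.
P₂ = 91.8 × exp(−0.21699) = 91.8 × 0.80494 = 73.893 kPa.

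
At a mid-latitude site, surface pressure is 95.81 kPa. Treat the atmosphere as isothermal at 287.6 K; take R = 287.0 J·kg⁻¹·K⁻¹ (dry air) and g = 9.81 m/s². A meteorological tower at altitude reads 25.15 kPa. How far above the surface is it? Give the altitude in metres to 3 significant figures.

z ≈ 11300 m

Scale height: H = RT/g = 287.0 × 287.6 / 9.81 = 8414.0 m.
Invert the barometric formula: z = H ln(P₀/P).
P₀/P = 95.81/25.15 = 3.8095; ln(3.8095) = 1.3375.
z = 8414.0 × 1.3375 = 11254 m.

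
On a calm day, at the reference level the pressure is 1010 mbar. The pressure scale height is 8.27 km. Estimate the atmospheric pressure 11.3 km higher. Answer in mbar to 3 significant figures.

P ≈ 258 mbar

Barometric formula: P = P₀ exp(−z/H).
z/H = 11300/8270.0 = 1.3664; exp(−1.3664) = 0.25502.
P = 1010 × 0.25502 = 257.57 mbar.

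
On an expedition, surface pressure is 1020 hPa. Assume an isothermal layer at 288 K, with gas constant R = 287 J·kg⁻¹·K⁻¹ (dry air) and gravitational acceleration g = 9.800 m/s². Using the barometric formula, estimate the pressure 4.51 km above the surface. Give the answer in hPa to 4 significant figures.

P ≈ 597.5 hPa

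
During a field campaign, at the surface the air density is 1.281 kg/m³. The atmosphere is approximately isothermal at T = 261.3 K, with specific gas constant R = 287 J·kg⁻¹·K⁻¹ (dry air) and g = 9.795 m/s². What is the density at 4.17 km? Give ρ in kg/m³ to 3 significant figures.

Scale height: H = RT/g = 287 × 261.3 / 9.795 = 7656.3 m.
In an isothermal atmosphere, density decays like pressure: ρ = ρ₀ exp(−z/H).
z/H = 4170.0/7656.3 = 0.54465; exp(−0.54465) = 0.58004.
ρ = 1.281 × 0.58004 = 0.74303 kg/m³.

ρ ≈ 0.743 kg/m³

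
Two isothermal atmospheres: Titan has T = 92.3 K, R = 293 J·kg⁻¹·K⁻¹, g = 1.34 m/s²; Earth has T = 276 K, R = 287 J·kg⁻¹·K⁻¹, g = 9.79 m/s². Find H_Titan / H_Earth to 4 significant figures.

H_Titan/H_Earth ≈ 2.494

H = RT/g for each body.
H_Titan = 293 × 92.3 / 1.34 = 20182 m.
H_Earth = 287 × 276 / 9.79 = 8091.1 m.
H_Titan/H_Earth = 20182/8091.1 = 2.4943.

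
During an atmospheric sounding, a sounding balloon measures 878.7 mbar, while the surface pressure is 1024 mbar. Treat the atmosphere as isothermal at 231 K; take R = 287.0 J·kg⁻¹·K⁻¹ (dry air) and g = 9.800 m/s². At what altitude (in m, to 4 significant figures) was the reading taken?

Scale height: H = RT/g = 287.0 × 231 / 9.800 = 6765.0 m.
Invert the barometric formula: z = H ln(P₀/P).
P₀/P = 1024/878.7 = 1.1654; ln(1.1654) = 0.15306.
z = 6765.0 × 0.15306 = 1035.5 m.

z ≈ 1035 m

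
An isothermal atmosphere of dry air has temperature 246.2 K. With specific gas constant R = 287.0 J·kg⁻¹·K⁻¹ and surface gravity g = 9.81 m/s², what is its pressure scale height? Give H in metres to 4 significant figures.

The scale height of an isothermal atmosphere is H = RT/g.
H = 287.0 × 246.2 / 9.81 = 70659/9.81 = 7202.8 m.

H ≈ 7203 m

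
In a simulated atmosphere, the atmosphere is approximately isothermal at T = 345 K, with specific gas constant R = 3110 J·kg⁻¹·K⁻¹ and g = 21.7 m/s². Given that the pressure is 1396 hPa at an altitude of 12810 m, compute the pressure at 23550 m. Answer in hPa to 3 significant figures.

Scale height: H = RT/g = 3110 × 345 / 21.7 = 49445 m.
Between two levels, P₂ = P₁ exp(−Δz/H) with Δz = z₂ − z₁.
Δz = 23550 − 12810 = 10740 m; Δz/H = 10740/49445 = 0.21721.
P₂ = 1396 × exp(−0.21721) = 1396 × 0.80476 = 1123.4 hPa.

P ≈ 1120 hPa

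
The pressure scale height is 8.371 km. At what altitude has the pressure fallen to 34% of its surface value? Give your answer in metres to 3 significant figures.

Set P/P₀ = exp(−z/H) = 0.34, so z = −H ln(0.34).
−ln(0.34) = 1.0788; z = 8371.0 × 1.0788 = 9030.6 m.

z ≈ 9030 m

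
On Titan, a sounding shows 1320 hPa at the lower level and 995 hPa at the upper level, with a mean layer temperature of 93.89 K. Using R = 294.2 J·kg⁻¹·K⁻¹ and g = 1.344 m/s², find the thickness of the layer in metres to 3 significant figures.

Hypsometric equation: Δz = (R T̄/g) ln(P₁/P₂).
R T̄/g = 294.2 × 93.89 / 1.344 = 20552 m.
ln(1320/995) = ln(1.3266) = 0.28262.
Δz = 20552 × 0.28262 = 5808.4 m.

Δz ≈ 5810 m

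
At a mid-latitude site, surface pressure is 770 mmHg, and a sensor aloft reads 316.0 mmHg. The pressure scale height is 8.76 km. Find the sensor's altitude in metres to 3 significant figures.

z ≈ 7800 m

Invert the barometric formula: z = H ln(P₀/P).
P₀/P = 770/316.0 = 2.4367; ln(2.4367) = 0.89064.
z = 8760.0 × 0.89064 = 7802.0 m.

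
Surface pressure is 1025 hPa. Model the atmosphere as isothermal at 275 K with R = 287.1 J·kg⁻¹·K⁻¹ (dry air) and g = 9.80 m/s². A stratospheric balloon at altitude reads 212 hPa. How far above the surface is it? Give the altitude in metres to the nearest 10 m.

z ≈ 12700 m

Scale height: H = RT/g = 287.1 × 275 / 9.80 = 8056.4 m.
Invert the barometric formula: z = H ln(P₀/P).
P₀/P = 1025/212 = 4.8349; ln(4.8349) = 1.5759.
z = 8056.4 × 1.5759 = 12696 m.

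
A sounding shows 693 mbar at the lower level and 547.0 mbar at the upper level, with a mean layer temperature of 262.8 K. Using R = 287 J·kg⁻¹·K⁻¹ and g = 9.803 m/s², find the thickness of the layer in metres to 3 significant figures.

Δz ≈ 1820 m

Hypsometric equation: Δz = (R T̄/g) ln(P₁/P₂).
R T̄/g = 287 × 262.8 / 9.803 = 7693.9 m.
ln(693/547.0) = ln(1.2669) = 0.23657.
Δz = 7693.9 × 0.23657 = 1820.1 m.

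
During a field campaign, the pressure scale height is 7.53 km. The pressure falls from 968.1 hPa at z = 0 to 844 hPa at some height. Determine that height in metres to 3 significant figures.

Invert the barometric formula: z = H ln(P₀/P).
P₀/P = 968.1/844 = 1.1470; ln(1.1470) = 0.13715.
z = 7530.0 × 0.13715 = 1032.7 m.

z ≈ 1030 m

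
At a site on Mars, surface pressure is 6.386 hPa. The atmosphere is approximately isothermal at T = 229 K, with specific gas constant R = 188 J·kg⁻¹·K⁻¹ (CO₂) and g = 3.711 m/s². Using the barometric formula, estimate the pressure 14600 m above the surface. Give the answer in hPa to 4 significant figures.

P ≈ 1.814 hPa

Scale height: H = RT/g = 188 × 229 / 3.711 = 11601 m.
Barometric formula: P = P₀ exp(−z/H).
z/H = 14600/11601 = 1.2585; exp(−1.2585) = 0.28408.
P = 6.386 × 0.28408 = 1.8141 hPa.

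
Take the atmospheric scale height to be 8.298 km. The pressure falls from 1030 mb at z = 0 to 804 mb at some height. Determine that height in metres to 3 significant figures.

Invert the barometric formula: z = H ln(P₀/P).
P₀/P = 1030/804 = 1.2811; ln(1.2811) = 0.24772.
z = 8298.0 × 0.24772 = 2055.6 m.

z ≈ 2060 m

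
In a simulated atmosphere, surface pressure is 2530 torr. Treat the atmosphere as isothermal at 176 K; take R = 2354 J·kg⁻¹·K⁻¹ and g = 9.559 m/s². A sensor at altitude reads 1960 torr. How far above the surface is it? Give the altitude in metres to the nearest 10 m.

z ≈ 11060 m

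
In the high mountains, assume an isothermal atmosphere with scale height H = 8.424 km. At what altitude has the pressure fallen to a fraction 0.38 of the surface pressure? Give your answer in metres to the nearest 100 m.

Set P/P₀ = exp(−z/H) = 0.38, so z = −H ln(0.38).
−ln(0.38) = 0.96758; z = 8424.0 × 0.96758 = 8150.9 m.

z ≈ 8200 m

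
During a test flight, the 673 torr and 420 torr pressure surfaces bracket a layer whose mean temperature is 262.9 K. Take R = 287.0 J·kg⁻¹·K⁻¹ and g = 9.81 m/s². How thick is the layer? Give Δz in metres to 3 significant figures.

Hypsometric equation: Δz = (R T̄/g) ln(P₁/P₂).
R T̄/g = 287.0 × 262.9 / 9.81 = 7691.4 m.
ln(673/420) = ln(1.6024) = 0.47150.
Δz = 7691.4 × 0.47150 = 3626.5 m.

Δz ≈ 3630 m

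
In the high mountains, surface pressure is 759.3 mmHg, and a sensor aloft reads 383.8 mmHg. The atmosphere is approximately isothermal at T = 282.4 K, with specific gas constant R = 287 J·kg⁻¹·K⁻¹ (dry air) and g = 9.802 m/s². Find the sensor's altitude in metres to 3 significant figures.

z ≈ 5640 m

Scale height: H = RT/g = 287 × 282.4 / 9.802 = 8268.6 m.
Invert the barometric formula: z = H ln(P₀/P).
P₀/P = 759.3/383.8 = 1.9784; ln(1.9784) = 0.68229.
z = 8268.6 × 0.68229 = 5641.6 m.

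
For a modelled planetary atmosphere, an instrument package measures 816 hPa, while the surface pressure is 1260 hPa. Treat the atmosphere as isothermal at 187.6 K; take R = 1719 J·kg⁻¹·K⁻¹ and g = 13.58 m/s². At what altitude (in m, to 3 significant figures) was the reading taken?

Scale height: H = RT/g = 1719 × 187.6 / 13.58 = 23747 m.
Invert the barometric formula: z = H ln(P₀/P).
P₀/P = 1260/816 = 1.5441; ln(1.5441) = 0.43444.
z = 23747 × 0.43444 = 10317 m.

z ≈ 10300 m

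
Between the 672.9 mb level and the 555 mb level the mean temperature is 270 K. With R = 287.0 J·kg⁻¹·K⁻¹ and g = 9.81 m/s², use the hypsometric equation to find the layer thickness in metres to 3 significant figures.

Hypsometric equation: Δz = (R T̄/g) ln(P₁/P₂).
R T̄/g = 287.0 × 270 / 9.81 = 7899.1 m.
ln(672.9/555) = ln(1.2124) = 0.19260.
Δz = 7899.1 × 0.19260 = 1521.4 m.

Δz ≈ 1520 m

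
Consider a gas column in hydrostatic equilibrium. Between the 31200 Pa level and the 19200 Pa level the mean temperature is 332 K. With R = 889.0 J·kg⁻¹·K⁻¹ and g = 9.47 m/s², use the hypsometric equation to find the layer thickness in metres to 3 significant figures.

Δz ≈ 15100 m

Hypsometric equation: Δz = (R T̄/g) ln(P₁/P₂).
R T̄/g = 889.0 × 332 / 9.47 = 31167 m.
ln(31200/19200) = ln(1.6250) = 0.48551.
Δz = 31167 × 0.48551 = 15132 m.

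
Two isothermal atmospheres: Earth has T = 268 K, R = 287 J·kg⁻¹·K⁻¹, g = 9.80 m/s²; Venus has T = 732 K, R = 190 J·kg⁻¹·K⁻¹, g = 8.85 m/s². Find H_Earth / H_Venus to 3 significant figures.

H_Earth/H_Venus ≈ 0.499

H = RT/g for each body.
H_Earth = 287 × 268 / 9.80 = 7848.6 m.
H_Venus = 190 × 732 / 8.85 = 15715 m.
H_Earth/H_Venus = 7848.6/15715 = 0.49943.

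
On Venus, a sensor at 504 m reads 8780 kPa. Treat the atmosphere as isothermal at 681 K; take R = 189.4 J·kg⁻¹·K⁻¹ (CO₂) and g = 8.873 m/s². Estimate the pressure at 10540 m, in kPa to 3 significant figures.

Scale height: H = RT/g = 189.4 × 681 / 8.873 = 14536 m.
Between two levels, P₂ = P₁ exp(−Δz/H) with Δz = z₂ − z₁.
Δz = 10540 − 504.00 = 10036 m; Δz/H = 10036/14536 = 0.69042.
P₂ = 8780 × exp(−0.69042) = 8780 × 0.50137 = 4402.0 kPa.

P ≈ 4400 kPa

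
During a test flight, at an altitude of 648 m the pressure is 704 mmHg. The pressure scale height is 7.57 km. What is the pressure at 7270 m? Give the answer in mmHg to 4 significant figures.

P ≈ 293.5 mmHg

Between two levels, P₂ = P₁ exp(−Δz/H) with Δz = z₂ − z₁.
Δz = 7270.0 − 648.00 = 6622.0 m; Δz/H = 6622.0/7570.0 = 0.87477.
P₂ = 704 × exp(−0.87477) = 704 × 0.41696 = 293.54 mmHg.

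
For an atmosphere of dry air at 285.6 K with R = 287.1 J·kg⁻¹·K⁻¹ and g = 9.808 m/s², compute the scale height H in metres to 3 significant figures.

H ≈ 8360 m

The scale height of an isothermal atmosphere is H = RT/g.
H = 287.1 × 285.6 / 9.808 = 81996/9.808 = 8360.1 m.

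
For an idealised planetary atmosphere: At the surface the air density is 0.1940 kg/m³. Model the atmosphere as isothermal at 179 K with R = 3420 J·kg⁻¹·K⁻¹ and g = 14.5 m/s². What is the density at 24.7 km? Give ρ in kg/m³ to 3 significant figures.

ρ ≈ 0.108 kg/m³

Scale height: H = RT/g = 3420 × 179 / 14.5 = 42219 m.
In an isothermal atmosphere, density decays like pressure: ρ = ρ₀ exp(−z/H).
z/H = 24700/42219 = 0.58504; exp(−0.58504) = 0.55708.
ρ = 0.1940 × 0.55708 = 0.10807 kg/m³.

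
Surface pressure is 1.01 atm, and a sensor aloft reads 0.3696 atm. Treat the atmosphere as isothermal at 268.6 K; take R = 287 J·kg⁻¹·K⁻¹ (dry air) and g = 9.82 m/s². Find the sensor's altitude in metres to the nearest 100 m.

z ≈ 7900 m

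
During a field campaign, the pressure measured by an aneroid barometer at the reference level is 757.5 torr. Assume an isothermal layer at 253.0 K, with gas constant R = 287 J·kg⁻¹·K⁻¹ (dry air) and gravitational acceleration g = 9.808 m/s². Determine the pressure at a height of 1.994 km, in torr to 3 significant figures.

Scale height: H = RT/g = 287 × 253.0 / 9.808 = 7403.2 m.
Barometric formula: P = P₀ exp(−z/H).
z/H = 1994.0/7403.2 = 0.26934; exp(−0.26934) = 0.76388.
P = 757.5 × 0.76388 = 578.64 torr.

P ≈ 579 torr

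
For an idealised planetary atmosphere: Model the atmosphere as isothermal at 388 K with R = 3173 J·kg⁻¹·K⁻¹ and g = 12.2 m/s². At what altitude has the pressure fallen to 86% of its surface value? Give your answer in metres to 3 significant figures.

z ≈ 15200 m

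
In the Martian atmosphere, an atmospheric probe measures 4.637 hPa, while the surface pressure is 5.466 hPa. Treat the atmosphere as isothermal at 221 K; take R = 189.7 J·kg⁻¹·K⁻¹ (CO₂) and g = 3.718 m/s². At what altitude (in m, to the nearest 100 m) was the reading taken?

Scale height: H = RT/g = 189.7 × 221 / 3.718 = 11276 m.
Invert the barometric formula: z = H ln(P₀/P).
P₀/P = 5.466/4.637 = 1.1788; ln(1.1788) = 0.16450.
z = 11276 × 0.16450 = 1854.9 m.

z ≈ 1900 m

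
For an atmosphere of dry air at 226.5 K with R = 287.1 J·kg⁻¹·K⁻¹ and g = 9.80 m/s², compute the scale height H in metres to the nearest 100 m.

H ≈ 6600 m

The scale height of an isothermal atmosphere is H = RT/g.
H = 287.1 × 226.5 / 9.80 = 65028/9.80 = 6635.5 m.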